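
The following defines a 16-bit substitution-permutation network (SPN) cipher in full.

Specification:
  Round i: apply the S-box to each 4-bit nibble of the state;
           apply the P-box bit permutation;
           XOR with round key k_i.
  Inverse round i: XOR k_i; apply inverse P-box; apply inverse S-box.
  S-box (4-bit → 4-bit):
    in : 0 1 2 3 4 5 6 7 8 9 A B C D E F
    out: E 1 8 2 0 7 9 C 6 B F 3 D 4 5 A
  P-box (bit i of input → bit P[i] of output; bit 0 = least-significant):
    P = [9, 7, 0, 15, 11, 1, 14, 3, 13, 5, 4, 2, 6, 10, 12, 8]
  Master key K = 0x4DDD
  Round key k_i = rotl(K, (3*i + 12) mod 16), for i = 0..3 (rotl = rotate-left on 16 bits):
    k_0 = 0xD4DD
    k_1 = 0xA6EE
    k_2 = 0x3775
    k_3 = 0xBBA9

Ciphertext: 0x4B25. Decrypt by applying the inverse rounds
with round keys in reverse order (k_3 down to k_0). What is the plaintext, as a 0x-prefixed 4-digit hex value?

s_0 = ciphertext = 0x4B25
s_1 = InvRound(s_0, k_3) = 0xD67F
s_2 = InvRound(s_1, k_2) = 0x2102
s_3 = InvRound(s_2, k_1) = 0x9F29
s_4 = InvRound(s_3, k_0) = 0x60EB

0x60EB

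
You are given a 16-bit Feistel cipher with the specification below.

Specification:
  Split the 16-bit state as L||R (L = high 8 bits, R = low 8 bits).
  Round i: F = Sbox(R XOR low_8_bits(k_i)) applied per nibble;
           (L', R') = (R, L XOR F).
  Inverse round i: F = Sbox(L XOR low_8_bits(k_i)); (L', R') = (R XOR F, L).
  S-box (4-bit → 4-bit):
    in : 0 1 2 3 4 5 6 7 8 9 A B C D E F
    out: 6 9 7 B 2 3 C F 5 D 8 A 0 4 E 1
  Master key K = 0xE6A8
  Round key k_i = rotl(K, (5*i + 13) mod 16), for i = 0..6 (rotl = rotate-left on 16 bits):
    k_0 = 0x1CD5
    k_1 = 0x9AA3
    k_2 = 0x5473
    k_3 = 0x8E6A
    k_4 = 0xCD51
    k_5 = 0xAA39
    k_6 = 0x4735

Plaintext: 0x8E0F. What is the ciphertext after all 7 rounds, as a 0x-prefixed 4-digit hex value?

0x83D6

s_0 = plaintext = 0x8E0F
s_1 = Round(s_0, k_0) = 0x0FC6
s_2 = Round(s_1, k_1) = 0xC6CC
s_3 = Round(s_2, k_2) = 0xCC67
s_4 = Round(s_3, k_3) = 0x67A8
s_5 = Round(s_4, k_4) = 0xA87A
s_6 = Round(s_5, k_5) = 0x7A83
s_7 = Round(s_6, k_6) = 0x83D6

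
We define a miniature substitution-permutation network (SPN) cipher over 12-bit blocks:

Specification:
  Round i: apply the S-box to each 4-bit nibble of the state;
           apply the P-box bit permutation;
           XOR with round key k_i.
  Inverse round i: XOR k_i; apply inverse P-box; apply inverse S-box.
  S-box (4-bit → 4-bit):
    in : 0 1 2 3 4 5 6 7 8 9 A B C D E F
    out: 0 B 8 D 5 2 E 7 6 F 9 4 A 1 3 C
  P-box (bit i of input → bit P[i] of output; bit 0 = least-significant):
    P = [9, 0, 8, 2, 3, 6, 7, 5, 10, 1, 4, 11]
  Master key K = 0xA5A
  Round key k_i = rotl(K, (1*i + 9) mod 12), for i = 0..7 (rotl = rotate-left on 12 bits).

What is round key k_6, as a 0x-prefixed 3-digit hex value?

0x2D5

K = 0xA5A
k_0 = rotl(K, (1*0+9) mod 12) = rotl(K, 9) = 0x54B
k_1 = rotl(K, (1*1+9) mod 12) = rotl(K, 10) = 0xA96
k_2 = rotl(K, (1*2+9) mod 12) = rotl(K, 11) = 0x52D
k_3 = rotl(K, (1*3+9) mod 12) = rotl(K, 0) = 0xA5A
k_4 = rotl(K, (1*4+9) mod 12) = rotl(K, 1) = 0x4B5
k_5 = rotl(K, (1*5+9) mod 12) = rotl(K, 2) = 0x96A
k_6 = rotl(K, (1*6+9) mod 12) = rotl(K, 3) = 0x2D5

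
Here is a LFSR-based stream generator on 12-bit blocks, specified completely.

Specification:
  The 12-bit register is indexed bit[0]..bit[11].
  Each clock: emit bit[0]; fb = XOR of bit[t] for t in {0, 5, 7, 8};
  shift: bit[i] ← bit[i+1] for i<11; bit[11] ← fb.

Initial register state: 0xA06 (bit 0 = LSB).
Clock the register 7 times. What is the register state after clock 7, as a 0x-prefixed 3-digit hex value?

0x914

reg_0 = 0xA06
clock 1: out=0, reg = 0x503
clock 2: out=1, reg = 0x281
clock 3: out=1, reg = 0x140
clock 4: out=0, reg = 0x8A0
clock 5: out=0, reg = 0x450
clock 6: out=0, reg = 0x228
clock 7: out=0, reg = 0x914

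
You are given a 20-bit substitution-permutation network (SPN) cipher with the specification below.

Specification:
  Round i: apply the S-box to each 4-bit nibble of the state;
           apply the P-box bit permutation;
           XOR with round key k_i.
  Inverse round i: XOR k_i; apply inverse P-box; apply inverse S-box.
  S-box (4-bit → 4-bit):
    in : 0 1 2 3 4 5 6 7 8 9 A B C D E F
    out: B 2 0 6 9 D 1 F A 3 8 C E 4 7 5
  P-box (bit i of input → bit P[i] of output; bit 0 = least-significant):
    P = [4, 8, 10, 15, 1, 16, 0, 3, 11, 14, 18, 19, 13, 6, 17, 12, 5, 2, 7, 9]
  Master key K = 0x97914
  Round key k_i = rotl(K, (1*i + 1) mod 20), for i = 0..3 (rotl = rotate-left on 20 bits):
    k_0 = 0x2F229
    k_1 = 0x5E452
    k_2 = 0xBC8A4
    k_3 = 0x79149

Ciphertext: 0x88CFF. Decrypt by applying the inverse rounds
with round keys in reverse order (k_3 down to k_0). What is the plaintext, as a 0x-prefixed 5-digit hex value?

0xEBABD

s_0 = ciphertext = 0x88CFF
s_1 = InvRound(s_0, k_3) = 0xEB59E
s_2 = InvRound(s_1, k_2) = 0x64E0E
s_3 = InvRound(s_2, k_1) = 0x8E684
s_4 = InvRound(s_3, k_0) = 0xEBABD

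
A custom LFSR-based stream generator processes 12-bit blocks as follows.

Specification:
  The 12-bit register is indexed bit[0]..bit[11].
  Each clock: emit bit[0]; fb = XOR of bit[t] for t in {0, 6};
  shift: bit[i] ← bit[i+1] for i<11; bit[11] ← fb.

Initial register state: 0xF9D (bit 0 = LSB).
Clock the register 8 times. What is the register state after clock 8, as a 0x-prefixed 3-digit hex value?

0x63F

reg_0 = 0xF9D
clock 1: out=1, reg = 0xFCE
clock 2: out=0, reg = 0xFE7
clock 3: out=1, reg = 0x7F3
clock 4: out=1, reg = 0x3F9
clock 5: out=1, reg = 0x1FC
clock 6: out=0, reg = 0x8FE
clock 7: out=0, reg = 0xC7F
clock 8: out=1, reg = 0x63F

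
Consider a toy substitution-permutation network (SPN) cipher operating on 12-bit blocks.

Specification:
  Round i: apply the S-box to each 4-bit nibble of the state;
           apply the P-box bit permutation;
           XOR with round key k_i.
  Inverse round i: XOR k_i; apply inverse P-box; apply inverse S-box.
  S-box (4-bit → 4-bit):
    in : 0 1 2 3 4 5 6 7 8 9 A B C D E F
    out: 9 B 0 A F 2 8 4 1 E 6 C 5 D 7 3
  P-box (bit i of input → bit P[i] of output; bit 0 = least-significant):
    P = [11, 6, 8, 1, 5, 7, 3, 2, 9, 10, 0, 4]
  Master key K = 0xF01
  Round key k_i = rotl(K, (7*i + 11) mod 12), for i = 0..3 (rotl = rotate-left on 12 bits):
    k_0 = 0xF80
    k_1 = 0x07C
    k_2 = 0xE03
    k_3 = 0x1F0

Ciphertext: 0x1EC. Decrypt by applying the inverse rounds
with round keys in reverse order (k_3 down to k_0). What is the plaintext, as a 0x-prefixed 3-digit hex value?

s_0 = ciphertext = 0x1EC
s_1 = InvRound(s_0, k_3) = 0x6B2
s_2 = InvRound(s_1, k_2) = 0xBF8
s_3 = InvRound(s_2, k_1) = 0x83C
s_4 = InvRound(s_3, k_0) = 0x147

0x147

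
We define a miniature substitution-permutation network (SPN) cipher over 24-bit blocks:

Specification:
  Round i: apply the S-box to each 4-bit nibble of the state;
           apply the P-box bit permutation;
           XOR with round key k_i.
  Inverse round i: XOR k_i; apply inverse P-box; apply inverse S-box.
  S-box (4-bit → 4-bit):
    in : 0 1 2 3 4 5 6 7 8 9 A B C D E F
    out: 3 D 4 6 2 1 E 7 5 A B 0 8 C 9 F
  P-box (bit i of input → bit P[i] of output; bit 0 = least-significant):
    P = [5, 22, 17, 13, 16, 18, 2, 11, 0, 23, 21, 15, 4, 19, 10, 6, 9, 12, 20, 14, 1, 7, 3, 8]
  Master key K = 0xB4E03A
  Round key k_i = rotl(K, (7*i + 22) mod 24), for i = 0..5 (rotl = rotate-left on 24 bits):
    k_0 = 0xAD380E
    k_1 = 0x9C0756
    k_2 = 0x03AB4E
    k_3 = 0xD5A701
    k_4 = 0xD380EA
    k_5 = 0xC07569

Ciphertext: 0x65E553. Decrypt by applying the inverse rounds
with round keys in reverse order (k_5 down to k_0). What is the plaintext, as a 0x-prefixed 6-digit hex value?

0xD51F67

s_0 = ciphertext = 0x65E553
s_1 = InvRound(s_0, k_5) = 0x845605
s_2 = InvRound(s_1, k_4) = 0x7FDE77
s_3 = InvRound(s_2, k_3) = 0xE9A3D1
s_4 = InvRound(s_3, k_2) = 0x7B07D3
s_5 = InvRound(s_4, k_1) = 0x4BB773
s_6 = InvRound(s_5, k_0) = 0xD51F67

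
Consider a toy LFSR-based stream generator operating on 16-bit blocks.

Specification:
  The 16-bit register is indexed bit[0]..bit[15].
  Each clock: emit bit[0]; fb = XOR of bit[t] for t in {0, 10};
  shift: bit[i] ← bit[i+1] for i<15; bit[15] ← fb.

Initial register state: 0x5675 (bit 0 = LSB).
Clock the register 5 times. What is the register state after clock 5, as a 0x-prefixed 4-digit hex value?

reg_0 = 0x5675
clock 1: out=1, reg = 0x2B3A
clock 2: out=0, reg = 0x159D
clock 3: out=1, reg = 0x0ACE
clock 4: out=0, reg = 0x0567
clock 5: out=1, reg = 0x02B3

0x02B3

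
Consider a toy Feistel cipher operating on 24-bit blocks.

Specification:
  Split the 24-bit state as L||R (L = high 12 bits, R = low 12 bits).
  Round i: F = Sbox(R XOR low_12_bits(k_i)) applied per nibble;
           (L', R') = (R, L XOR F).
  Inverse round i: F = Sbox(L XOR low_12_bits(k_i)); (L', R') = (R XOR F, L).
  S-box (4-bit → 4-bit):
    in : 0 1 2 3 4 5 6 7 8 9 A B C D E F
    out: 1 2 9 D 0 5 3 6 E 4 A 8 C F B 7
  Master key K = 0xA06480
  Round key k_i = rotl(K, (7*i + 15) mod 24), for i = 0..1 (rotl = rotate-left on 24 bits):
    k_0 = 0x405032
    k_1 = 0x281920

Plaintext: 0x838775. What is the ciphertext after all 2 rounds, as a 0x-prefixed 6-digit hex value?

0xE3E15E

s_0 = plaintext = 0x838775
s_1 = Round(s_0, k_0) = 0x775E3E
s_2 = Round(s_1, k_1) = 0xE3E15E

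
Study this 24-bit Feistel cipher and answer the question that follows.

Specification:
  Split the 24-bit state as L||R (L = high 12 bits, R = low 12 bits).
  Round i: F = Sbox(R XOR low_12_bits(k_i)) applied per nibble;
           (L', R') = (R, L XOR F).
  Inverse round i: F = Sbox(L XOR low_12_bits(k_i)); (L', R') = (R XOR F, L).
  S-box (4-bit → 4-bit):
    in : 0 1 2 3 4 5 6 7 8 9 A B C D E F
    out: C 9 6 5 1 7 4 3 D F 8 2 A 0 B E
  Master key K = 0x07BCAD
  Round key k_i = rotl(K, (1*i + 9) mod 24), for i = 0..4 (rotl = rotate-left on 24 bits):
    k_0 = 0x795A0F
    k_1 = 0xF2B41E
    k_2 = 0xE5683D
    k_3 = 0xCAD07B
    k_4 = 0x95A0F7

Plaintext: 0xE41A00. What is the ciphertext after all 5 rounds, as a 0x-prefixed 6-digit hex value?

s_0 = plaintext = 0xE41A00
s_1 = Round(s_0, k_0) = 0xA0028F
s_2 = Round(s_1, k_1) = 0x28FEF9
s_3 = Round(s_2, k_2) = 0xEF962E
s_4 = Round(s_3, k_3) = 0x62EA8E
s_5 = Round(s_4, k_4) = 0xA8EE11

0xA8EE11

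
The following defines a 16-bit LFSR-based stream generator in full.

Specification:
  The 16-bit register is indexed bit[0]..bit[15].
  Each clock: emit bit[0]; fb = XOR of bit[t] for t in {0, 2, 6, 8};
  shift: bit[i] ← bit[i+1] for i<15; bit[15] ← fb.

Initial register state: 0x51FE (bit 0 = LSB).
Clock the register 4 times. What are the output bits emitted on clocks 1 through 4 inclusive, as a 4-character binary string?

0111

reg_0 = 0x51FE
clock 1: out=0, reg = 0xA8FF
clock 2: out=1, reg = 0xD47F
clock 3: out=1, reg = 0xEA3F
clock 4: out=1, reg = 0x751F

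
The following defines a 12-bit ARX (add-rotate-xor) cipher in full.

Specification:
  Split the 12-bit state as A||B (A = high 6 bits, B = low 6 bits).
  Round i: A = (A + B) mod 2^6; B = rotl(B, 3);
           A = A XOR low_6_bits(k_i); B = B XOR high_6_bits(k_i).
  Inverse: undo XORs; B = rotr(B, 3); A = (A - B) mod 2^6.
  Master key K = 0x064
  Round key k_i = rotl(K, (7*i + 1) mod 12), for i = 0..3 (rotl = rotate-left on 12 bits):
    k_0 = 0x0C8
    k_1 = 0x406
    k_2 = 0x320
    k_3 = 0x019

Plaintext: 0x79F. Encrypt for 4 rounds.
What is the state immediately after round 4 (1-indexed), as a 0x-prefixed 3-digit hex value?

s_0 = plaintext = 0x79F
s_1 = Round(s_0, k_0) = 0xD78
s_2 = Round(s_1, k_1) = 0xAD7
s_3 = Round(s_2, k_2) = 0x8B6
s_4 = Round(s_3, k_3) = 0x076

0x076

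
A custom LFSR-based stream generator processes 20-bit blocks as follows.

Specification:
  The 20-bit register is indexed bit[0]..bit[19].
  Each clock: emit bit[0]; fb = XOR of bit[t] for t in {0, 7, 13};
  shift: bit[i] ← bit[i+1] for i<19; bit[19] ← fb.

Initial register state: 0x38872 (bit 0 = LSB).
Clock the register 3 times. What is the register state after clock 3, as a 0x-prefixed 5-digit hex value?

0xC710E

reg_0 = 0x38872
clock 1: out=0, reg = 0x1C439
clock 2: out=1, reg = 0x8E21C
clock 3: out=0, reg = 0xC710E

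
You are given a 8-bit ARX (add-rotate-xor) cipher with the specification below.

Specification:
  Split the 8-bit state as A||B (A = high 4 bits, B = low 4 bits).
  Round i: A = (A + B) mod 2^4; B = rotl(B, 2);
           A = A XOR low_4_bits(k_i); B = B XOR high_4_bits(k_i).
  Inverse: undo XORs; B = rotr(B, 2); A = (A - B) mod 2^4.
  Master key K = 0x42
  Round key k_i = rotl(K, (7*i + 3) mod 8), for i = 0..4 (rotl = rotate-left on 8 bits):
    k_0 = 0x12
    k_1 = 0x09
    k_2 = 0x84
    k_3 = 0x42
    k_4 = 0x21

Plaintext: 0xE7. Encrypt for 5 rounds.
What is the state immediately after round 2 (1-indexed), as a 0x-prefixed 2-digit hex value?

0xA3

s_0 = plaintext = 0xE7
s_1 = Round(s_0, k_0) = 0x7C
s_2 = Round(s_1, k_1) = 0xA3
s_3 = Round(s_2, k_2) = 0x94
s_4 = Round(s_3, k_3) = 0xF5
s_5 = Round(s_4, k_4) = 0x57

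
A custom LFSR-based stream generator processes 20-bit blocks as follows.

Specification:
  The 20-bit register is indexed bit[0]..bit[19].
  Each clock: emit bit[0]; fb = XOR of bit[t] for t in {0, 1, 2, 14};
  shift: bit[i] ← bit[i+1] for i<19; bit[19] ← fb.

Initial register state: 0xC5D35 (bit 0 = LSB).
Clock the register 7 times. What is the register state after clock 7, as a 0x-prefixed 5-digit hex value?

0x278BA

reg_0 = 0xC5D35
clock 1: out=1, reg = 0xE2E9A
clock 2: out=0, reg = 0xF174D
clock 3: out=1, reg = 0x78BA6
clock 4: out=0, reg = 0x3C5D3
clock 5: out=1, reg = 0x9E2E9
clock 6: out=1, reg = 0x4F174
clock 7: out=0, reg = 0x278BA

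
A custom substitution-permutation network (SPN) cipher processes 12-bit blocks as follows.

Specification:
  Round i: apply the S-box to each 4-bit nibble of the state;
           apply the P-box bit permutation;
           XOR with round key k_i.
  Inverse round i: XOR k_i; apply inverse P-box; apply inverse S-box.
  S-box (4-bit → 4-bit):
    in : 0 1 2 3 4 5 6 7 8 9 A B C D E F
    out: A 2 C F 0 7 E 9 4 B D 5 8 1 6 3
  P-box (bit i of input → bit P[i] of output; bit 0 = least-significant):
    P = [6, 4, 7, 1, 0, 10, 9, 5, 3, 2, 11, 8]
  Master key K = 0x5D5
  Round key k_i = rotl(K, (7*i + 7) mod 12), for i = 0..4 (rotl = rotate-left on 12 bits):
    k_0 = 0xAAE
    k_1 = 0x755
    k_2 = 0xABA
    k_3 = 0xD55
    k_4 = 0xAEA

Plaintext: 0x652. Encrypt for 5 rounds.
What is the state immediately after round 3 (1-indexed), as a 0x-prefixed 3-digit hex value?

0x852

s_0 = plaintext = 0x652
s_1 = Round(s_0, k_0) = 0x529
s_2 = Round(s_1, k_1) = 0xD2B
s_3 = Round(s_2, k_2) = 0x852
s_4 = Round(s_3, k_3) = 0x3D6
s_5 = Round(s_4, k_4) = 0x375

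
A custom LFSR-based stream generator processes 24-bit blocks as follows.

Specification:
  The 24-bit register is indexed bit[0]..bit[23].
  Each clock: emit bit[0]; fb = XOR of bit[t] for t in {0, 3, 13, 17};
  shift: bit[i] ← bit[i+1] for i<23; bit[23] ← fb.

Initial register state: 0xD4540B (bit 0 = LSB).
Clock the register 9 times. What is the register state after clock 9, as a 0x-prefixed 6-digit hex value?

reg_0 = 0xD4540B
clock 1: out=1, reg = 0x6A2A05
clock 2: out=1, reg = 0xB51502
clock 3: out=0, reg = 0x5A8A81
clock 4: out=1, reg = 0x2D4540
clock 5: out=0, reg = 0x16A2A0
clock 6: out=0, reg = 0x0B5150
clock 7: out=0, reg = 0x85A8A8
clock 8: out=0, reg = 0x42D454
clock 9: out=0, reg = 0xA16A2A

0xA16A2A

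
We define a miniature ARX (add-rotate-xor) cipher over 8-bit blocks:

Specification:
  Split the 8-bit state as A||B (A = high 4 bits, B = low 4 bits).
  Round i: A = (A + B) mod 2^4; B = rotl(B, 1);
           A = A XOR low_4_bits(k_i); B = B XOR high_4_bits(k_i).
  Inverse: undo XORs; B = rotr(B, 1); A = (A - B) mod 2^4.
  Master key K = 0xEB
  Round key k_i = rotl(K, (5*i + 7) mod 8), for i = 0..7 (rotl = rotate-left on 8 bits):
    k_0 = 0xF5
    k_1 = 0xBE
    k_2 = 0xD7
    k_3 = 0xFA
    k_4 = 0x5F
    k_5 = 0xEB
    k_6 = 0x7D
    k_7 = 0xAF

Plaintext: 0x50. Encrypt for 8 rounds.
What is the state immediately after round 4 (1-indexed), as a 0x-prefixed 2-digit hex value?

s_0 = plaintext = 0x50
s_1 = Round(s_0, k_0) = 0x0F
s_2 = Round(s_1, k_1) = 0x14
s_3 = Round(s_2, k_2) = 0x25
s_4 = Round(s_3, k_3) = 0xD5
s_5 = Round(s_4, k_4) = 0xDF
s_6 = Round(s_5, k_5) = 0x71
s_7 = Round(s_6, k_6) = 0x55
s_8 = Round(s_7, k_7) = 0x50

0xD5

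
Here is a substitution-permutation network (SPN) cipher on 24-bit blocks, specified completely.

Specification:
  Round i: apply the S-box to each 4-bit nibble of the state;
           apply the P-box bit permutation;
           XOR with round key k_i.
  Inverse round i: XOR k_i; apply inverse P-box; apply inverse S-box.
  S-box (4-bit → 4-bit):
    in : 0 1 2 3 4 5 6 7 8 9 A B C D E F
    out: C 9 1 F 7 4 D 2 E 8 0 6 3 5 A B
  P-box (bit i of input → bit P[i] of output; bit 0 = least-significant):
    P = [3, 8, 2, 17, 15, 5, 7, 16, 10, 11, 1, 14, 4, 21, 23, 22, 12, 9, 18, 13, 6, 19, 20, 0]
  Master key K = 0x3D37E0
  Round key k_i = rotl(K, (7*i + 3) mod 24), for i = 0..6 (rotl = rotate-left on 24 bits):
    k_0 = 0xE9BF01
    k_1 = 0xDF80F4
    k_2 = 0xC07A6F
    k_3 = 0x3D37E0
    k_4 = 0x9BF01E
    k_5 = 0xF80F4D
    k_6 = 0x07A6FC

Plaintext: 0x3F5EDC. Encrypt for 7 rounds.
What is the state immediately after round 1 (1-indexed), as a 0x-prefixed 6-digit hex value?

0x7144C8

s_0 = plaintext = 0x3F5EDC
s_1 = Round(s_0, k_0) = 0x7144C8
s_2 = Round(s_1, k_1) = 0x753DC2
s_3 = Round(s_2, k_2) = 0x2CFE55
s_4 = Round(s_3, k_3) = 0x5D6D34
s_5 = Round(s_4, k_4) = 0x4E65A0
s_6 = Round(s_5, k_5) = 0x222D1B
s_7 = Round(s_6, k_6) = 0x0633AA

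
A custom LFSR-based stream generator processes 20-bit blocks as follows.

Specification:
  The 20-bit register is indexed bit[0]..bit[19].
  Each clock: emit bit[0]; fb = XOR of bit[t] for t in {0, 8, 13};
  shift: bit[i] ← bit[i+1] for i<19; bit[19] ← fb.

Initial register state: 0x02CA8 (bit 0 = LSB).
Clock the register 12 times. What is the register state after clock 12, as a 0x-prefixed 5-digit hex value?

0xE0502

reg_0 = 0x02CA8
clock 1: out=0, reg = 0x81654
clock 2: out=0, reg = 0x40B2A
clock 3: out=0, reg = 0xA0595
clock 4: out=1, reg = 0x502CA
clock 5: out=0, reg = 0x28165
clock 6: out=1, reg = 0x140B2
clock 7: out=0, reg = 0x0A059
clock 8: out=1, reg = 0x0502C
clock 9: out=0, reg = 0x02816
clock 10: out=0, reg = 0x8140B
clock 11: out=1, reg = 0xC0A05
clock 12: out=1, reg = 0xE0502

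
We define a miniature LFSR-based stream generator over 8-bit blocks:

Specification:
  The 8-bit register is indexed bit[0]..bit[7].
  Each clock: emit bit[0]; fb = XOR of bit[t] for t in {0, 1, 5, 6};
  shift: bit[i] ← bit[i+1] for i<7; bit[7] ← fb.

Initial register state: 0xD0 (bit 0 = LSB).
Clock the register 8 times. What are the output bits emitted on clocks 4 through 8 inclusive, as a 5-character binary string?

reg_0 = 0xD0
clock 1: out=0, reg = 0xE8
clock 2: out=0, reg = 0x74
clock 3: out=0, reg = 0x3A
clock 4: out=0, reg = 0x1D
clock 5: out=1, reg = 0x8E
clock 6: out=0, reg = 0xC7
clock 7: out=1, reg = 0xE3
clock 8: out=1, reg = 0x71

01011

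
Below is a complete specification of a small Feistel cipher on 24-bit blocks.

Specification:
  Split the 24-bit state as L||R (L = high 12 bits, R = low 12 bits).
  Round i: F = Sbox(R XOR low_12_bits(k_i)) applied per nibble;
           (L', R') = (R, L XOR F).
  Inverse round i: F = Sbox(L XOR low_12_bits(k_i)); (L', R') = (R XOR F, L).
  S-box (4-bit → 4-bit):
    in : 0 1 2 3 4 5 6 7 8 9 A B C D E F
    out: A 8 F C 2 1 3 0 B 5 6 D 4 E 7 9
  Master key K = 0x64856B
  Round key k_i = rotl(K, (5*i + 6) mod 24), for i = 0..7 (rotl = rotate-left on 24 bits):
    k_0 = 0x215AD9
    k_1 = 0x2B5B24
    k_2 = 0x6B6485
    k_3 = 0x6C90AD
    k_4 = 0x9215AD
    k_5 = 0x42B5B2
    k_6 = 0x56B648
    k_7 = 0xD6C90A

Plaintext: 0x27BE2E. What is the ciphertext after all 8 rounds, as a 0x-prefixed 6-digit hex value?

0x421FE6

s_0 = plaintext = 0x27BE2E
s_1 = Round(s_0, k_0) = 0xE2E0EB
s_2 = Round(s_1, k_1) = 0x0EB367
s_3 = Round(s_2, k_2) = 0x367094
s_4 = Round(s_3, k_3) = 0x0949A2
s_5 = Round(s_4, k_4) = 0x9A243D
s_6 = Round(s_5, k_5) = 0x43D11B
s_7 = Round(s_6, k_6) = 0x11B421
s_8 = Round(s_7, k_7) = 0x421FE6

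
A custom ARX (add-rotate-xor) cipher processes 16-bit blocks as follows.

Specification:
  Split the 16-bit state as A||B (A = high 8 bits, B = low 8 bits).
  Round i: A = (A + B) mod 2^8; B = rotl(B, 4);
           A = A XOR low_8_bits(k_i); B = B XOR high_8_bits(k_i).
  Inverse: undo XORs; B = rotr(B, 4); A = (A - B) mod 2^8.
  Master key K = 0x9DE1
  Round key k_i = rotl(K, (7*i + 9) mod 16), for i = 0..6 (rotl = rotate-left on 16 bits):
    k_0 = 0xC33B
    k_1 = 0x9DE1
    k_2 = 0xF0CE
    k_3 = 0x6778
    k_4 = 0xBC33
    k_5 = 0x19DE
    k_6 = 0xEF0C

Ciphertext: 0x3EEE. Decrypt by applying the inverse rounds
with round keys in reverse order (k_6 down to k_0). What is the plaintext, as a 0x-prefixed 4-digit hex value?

0x310B

s_0 = ciphertext = 0x3EEE
s_1 = InvRound(s_0, k_6) = 0x2210
s_2 = InvRound(s_1, k_5) = 0x6C90
s_3 = InvRound(s_2, k_4) = 0x9DC2
s_4 = InvRound(s_3, k_3) = 0x8B5A
s_5 = InvRound(s_4, k_2) = 0x9BAA
s_6 = InvRound(s_5, k_1) = 0x0773
s_7 = InvRound(s_6, k_0) = 0x310B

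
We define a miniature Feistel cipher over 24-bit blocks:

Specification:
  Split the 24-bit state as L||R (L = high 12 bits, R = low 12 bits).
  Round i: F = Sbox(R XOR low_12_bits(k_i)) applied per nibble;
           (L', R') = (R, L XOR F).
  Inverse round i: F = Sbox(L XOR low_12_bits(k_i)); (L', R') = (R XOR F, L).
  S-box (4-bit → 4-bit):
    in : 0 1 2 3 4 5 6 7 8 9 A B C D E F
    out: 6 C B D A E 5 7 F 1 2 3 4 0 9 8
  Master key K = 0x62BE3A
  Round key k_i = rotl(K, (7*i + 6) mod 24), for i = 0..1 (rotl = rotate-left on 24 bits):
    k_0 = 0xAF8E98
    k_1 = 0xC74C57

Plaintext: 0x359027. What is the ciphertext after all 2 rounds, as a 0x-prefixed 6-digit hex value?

s_0 = plaintext = 0x359027
s_1 = Round(s_0, k_0) = 0x027A61
s_2 = Round(s_1, k_1) = 0xA615F2

0xA615F2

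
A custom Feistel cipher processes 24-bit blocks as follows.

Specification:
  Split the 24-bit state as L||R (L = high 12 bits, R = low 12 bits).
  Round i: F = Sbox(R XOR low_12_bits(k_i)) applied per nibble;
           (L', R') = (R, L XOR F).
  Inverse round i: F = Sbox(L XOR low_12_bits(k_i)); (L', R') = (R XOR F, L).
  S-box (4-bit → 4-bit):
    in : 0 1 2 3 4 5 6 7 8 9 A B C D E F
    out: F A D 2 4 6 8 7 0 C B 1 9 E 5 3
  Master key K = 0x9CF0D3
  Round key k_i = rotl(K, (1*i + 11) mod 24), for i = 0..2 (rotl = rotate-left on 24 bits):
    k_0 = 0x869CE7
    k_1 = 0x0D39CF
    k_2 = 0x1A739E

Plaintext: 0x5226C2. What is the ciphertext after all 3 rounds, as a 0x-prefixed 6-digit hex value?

s_0 = plaintext = 0x5226C2
s_1 = Round(s_0, k_0) = 0x6C2EF4
s_2 = Round(s_1, k_1) = 0xEF41E3
s_3 = Round(s_2, k_2) = 0x1E338A

0x1E338A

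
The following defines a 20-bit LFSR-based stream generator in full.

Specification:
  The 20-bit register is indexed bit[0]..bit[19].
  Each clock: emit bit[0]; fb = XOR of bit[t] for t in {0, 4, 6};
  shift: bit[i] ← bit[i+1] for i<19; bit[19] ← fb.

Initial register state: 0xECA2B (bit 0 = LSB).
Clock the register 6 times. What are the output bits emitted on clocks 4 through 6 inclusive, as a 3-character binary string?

reg_0 = 0xECA2B
clock 1: out=1, reg = 0xF6515
clock 2: out=1, reg = 0x7B28A
clock 3: out=0, reg = 0x3D945
clock 4: out=1, reg = 0x1ECA2
clock 5: out=0, reg = 0x0F651
clock 6: out=1, reg = 0x87B28

101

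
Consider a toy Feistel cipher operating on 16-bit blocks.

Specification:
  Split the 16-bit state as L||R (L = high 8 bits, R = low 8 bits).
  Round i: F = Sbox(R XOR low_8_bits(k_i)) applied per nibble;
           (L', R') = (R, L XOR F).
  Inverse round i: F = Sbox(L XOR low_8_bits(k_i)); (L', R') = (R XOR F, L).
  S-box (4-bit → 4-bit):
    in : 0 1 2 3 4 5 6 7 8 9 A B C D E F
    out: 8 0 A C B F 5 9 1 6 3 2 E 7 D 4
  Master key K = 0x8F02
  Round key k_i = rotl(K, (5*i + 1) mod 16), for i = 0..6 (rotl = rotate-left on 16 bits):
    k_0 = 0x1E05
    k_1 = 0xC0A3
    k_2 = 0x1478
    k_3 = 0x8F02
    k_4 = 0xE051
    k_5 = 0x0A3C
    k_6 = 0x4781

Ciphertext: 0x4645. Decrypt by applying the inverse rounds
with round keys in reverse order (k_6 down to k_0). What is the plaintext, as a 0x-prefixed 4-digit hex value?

0x6BA6

s_0 = ciphertext = 0x4645
s_1 = InvRound(s_0, k_6) = 0xAC46
s_2 = InvRound(s_1, k_5) = 0x2EAC
s_3 = InvRound(s_2, k_4) = 0x382E
s_4 = InvRound(s_3, k_3) = 0xED38
s_5 = InvRound(s_4, k_2) = 0x57ED
s_6 = InvRound(s_5, k_1) = 0xA657
s_7 = InvRound(s_6, k_0) = 0x6BA6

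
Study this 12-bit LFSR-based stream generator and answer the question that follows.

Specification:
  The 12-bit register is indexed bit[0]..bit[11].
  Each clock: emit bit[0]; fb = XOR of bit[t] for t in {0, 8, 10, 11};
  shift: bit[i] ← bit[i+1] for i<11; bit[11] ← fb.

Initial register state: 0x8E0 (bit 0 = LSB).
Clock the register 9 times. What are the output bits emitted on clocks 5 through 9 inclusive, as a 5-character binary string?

reg_0 = 0x8E0
clock 1: out=0, reg = 0xC70
clock 2: out=0, reg = 0x638
clock 3: out=0, reg = 0xB1C
clock 4: out=0, reg = 0x58E
clock 5: out=0, reg = 0x2C7
clock 6: out=1, reg = 0x963
clock 7: out=1, reg = 0xCB1
clock 8: out=1, reg = 0xE58
clock 9: out=0, reg = 0x72C

01110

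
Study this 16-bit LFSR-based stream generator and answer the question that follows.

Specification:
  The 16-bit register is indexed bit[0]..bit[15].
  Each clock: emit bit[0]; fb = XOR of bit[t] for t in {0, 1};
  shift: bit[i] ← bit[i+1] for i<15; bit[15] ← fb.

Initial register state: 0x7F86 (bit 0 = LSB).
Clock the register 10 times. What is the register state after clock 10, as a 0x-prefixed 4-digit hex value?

reg_0 = 0x7F86
clock 1: out=0, reg = 0xBFC3
clock 2: out=1, reg = 0x5FE1
clock 3: out=1, reg = 0xAFF0
clock 4: out=0, reg = 0x57F8
clock 5: out=0, reg = 0x2BFC
clock 6: out=0, reg = 0x15FE
clock 7: out=0, reg = 0x8AFF
clock 8: out=1, reg = 0x457F
clock 9: out=1, reg = 0x22BF
clock 10: out=1, reg = 0x115F

0x115F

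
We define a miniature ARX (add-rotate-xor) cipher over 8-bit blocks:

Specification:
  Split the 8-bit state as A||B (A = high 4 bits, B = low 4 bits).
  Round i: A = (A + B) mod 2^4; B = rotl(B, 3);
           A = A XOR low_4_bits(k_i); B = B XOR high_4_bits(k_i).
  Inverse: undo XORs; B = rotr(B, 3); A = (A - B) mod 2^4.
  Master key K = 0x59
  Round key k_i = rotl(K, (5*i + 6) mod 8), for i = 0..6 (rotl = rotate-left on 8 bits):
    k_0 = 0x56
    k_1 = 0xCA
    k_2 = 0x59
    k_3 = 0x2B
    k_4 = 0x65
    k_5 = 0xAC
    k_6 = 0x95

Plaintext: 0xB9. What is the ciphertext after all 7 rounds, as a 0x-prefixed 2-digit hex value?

s_0 = plaintext = 0xB9
s_1 = Round(s_0, k_0) = 0x29
s_2 = Round(s_1, k_1) = 0x10
s_3 = Round(s_2, k_2) = 0x85
s_4 = Round(s_3, k_3) = 0x68
s_5 = Round(s_4, k_4) = 0xB2
s_6 = Round(s_5, k_5) = 0x1B
s_7 = Round(s_6, k_6) = 0x94

0x94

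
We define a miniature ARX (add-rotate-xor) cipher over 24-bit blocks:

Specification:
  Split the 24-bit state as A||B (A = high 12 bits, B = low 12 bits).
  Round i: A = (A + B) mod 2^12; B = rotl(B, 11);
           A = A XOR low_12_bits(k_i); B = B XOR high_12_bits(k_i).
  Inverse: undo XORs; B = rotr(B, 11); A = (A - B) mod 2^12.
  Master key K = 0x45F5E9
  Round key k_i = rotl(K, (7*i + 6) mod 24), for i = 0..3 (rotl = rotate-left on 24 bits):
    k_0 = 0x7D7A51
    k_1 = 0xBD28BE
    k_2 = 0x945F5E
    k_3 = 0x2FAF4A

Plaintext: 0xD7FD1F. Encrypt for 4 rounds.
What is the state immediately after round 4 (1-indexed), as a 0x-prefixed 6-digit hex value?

s_0 = plaintext = 0xD7FD1F
s_1 = Round(s_0, k_0) = 0x0CF958
s_2 = Round(s_1, k_1) = 0x299F7E
s_3 = Round(s_2, k_2) = 0xD49EFA
s_4 = Round(s_3, k_3) = 0x309587

0x309587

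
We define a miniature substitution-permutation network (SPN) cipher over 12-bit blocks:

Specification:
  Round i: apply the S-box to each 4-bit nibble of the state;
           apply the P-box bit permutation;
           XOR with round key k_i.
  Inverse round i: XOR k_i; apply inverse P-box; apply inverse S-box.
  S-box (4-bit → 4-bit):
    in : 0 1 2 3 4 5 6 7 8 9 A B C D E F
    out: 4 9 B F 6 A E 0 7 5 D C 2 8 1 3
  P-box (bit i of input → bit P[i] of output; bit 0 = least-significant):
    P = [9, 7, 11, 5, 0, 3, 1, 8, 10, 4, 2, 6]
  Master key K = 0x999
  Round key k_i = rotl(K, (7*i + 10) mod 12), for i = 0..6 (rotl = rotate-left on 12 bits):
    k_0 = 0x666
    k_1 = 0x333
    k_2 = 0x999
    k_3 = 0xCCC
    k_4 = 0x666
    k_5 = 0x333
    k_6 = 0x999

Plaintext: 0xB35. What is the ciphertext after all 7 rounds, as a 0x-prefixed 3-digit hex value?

0x641

s_0 = plaintext = 0xB35
s_1 = Round(s_0, k_0) = 0x789
s_2 = Round(s_1, k_1) = 0x938
s_3 = Round(s_2, k_2) = 0x616
s_4 = Round(s_3, k_3) = 0x539
s_5 = Round(s_4, k_4) = 0xD3D
s_6 = Round(s_5, k_5) = 0x258
s_7 = Round(s_6, k_6) = 0x641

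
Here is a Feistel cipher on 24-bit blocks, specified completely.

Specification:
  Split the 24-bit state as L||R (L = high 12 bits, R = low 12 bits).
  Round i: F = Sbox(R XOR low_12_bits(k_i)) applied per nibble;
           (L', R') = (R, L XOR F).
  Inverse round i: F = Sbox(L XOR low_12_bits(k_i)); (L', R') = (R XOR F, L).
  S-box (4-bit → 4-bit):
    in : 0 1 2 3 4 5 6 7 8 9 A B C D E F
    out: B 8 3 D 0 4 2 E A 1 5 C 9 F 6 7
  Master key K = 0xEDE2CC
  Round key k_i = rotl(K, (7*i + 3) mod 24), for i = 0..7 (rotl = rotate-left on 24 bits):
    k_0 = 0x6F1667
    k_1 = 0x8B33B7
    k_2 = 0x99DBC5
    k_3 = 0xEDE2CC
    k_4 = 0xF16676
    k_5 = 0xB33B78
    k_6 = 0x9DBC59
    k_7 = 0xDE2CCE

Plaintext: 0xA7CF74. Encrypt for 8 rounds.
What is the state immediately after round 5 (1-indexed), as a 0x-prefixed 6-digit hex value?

s_0 = plaintext = 0xA7CF74
s_1 = Round(s_0, k_0) = 0xF74BF1
s_2 = Round(s_1, k_1) = 0xBF1576
s_3 = Round(s_2, k_2) = 0x576D3C
s_4 = Round(s_3, k_3) = 0xD3C20D
s_5 = Round(s_4, k_4) = 0x20DDD0
s_6 = Round(s_5, k_5) = 0xDD0057
s_7 = Round(s_6, k_6) = 0x057466
s_8 = Round(s_7, k_7) = 0x466A0D

0x20DDD0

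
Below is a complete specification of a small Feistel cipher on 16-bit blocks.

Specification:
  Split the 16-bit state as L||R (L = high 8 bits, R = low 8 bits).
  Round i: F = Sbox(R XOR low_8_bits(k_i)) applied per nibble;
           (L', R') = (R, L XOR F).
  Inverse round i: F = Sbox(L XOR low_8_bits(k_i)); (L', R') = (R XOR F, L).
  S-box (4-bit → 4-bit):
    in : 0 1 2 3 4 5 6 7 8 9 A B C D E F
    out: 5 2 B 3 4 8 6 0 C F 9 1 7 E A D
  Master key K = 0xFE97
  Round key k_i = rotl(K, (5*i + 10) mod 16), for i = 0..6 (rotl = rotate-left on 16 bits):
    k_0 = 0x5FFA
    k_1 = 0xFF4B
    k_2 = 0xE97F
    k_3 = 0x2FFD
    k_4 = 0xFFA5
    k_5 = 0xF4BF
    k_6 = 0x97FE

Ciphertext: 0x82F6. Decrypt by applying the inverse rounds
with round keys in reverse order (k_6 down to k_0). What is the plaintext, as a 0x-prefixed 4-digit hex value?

0x1190

s_0 = ciphertext = 0x82F6
s_1 = InvRound(s_0, k_6) = 0xF182
s_2 = InvRound(s_1, k_5) = 0xC8F1
s_3 = InvRound(s_2, k_4) = 0x9FC8
s_4 = InvRound(s_3, k_3) = 0xA39F
s_5 = InvRound(s_4, k_2) = 0x78A3
s_6 = InvRound(s_5, k_1) = 0x9078
s_7 = InvRound(s_6, k_0) = 0x1190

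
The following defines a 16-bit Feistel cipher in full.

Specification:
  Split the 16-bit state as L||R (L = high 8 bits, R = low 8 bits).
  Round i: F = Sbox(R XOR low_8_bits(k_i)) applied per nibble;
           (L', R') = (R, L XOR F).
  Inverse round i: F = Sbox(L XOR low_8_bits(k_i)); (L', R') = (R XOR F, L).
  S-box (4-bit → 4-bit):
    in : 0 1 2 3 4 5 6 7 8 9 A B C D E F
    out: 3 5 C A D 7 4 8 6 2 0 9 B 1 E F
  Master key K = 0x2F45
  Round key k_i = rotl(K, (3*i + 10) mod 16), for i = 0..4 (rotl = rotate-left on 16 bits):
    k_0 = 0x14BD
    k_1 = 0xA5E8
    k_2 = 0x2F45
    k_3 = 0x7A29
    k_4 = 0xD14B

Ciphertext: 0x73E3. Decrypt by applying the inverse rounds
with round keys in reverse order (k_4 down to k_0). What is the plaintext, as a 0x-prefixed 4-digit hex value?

0x1AF3

s_0 = ciphertext = 0x73E3
s_1 = InvRound(s_0, k_4) = 0x4573
s_2 = InvRound(s_1, k_3) = 0x3845
s_3 = InvRound(s_2, k_2) = 0xC438
s_4 = InvRound(s_3, k_1) = 0xF3C4
s_5 = InvRound(s_4, k_0) = 0x1AF3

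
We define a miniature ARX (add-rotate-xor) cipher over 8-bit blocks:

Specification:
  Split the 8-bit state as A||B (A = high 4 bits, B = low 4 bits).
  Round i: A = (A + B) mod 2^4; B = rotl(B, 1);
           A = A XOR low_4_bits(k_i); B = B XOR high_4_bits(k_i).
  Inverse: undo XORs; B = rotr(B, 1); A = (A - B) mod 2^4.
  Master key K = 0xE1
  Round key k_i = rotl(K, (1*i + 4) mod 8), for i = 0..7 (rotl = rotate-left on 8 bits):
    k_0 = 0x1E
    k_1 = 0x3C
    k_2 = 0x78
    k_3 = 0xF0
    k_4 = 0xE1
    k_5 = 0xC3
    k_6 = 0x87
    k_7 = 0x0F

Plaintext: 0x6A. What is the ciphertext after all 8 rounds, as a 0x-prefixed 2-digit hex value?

0x2A

s_0 = plaintext = 0x6A
s_1 = Round(s_0, k_0) = 0xE4
s_2 = Round(s_1, k_1) = 0xEB
s_3 = Round(s_2, k_2) = 0x10
s_4 = Round(s_3, k_3) = 0x1F
s_5 = Round(s_4, k_4) = 0x11
s_6 = Round(s_5, k_5) = 0x1E
s_7 = Round(s_6, k_6) = 0x85
s_8 = Round(s_7, k_7) = 0x2A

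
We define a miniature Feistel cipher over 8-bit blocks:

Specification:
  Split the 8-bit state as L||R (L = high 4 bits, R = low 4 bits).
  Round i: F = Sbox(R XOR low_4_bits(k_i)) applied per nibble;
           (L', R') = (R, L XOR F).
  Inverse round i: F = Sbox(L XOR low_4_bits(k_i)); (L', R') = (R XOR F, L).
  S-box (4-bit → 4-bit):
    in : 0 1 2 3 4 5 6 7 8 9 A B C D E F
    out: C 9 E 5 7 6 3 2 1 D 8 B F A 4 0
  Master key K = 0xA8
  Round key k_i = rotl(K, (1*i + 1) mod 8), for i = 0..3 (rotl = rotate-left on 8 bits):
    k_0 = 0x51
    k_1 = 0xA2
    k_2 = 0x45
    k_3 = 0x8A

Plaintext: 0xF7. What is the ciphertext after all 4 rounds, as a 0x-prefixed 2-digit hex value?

0xF5

s_0 = plaintext = 0xF7
s_1 = Round(s_0, k_0) = 0x7C
s_2 = Round(s_1, k_1) = 0xC3
s_3 = Round(s_2, k_2) = 0x3F
s_4 = Round(s_3, k_3) = 0xF5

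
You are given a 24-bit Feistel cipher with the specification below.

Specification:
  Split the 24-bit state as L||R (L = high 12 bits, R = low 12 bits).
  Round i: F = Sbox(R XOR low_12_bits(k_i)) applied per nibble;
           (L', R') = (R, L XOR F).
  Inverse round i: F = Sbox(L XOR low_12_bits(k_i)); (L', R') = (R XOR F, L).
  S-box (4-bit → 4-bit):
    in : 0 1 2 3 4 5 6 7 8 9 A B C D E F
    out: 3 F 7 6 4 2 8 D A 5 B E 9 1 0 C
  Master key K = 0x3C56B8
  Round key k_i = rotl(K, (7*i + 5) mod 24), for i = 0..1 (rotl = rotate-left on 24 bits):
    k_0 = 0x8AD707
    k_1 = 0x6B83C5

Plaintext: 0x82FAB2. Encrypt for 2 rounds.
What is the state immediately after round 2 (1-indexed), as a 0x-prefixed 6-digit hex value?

s_0 = plaintext = 0x82FAB2
s_1 = Round(s_0, k_0) = 0xAB29CD
s_2 = Round(s_1, k_1) = 0x9CD188

0x9CD188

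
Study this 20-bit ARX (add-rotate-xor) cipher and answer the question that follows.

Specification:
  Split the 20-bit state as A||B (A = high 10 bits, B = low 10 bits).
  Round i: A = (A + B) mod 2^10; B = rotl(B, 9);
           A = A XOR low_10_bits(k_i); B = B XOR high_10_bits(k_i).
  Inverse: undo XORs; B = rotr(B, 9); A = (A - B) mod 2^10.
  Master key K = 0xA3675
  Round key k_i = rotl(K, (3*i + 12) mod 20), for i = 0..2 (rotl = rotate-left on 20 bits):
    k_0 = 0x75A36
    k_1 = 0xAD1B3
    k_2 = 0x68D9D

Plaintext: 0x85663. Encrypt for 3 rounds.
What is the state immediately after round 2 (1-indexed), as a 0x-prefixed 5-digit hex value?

s_0 = plaintext = 0x85663
s_1 = Round(s_0, k_0) = 0x93AE7
s_2 = Round(s_1, k_1) = 0x219C7
s_3 = Round(s_2, k_2) = 0xF4340

0x219C7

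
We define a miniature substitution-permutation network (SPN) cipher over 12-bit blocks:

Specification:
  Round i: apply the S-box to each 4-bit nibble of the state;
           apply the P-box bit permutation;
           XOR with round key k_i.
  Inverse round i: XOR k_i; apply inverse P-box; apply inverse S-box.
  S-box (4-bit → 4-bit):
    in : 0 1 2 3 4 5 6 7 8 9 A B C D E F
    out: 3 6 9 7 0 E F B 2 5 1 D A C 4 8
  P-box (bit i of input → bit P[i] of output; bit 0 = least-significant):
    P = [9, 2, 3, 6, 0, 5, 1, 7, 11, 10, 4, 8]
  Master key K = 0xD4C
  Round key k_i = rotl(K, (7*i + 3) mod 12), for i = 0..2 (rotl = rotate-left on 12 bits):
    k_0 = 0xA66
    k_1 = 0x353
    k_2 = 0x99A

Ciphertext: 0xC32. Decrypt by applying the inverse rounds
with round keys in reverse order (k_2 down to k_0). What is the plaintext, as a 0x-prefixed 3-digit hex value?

s_0 = ciphertext = 0xC32
s_1 = InvRound(s_0, k_2) = 0xCCE
s_2 = InvRound(s_1, k_1) = 0x623
s_3 = InvRound(s_2, k_0) = 0x0AC

0x0AC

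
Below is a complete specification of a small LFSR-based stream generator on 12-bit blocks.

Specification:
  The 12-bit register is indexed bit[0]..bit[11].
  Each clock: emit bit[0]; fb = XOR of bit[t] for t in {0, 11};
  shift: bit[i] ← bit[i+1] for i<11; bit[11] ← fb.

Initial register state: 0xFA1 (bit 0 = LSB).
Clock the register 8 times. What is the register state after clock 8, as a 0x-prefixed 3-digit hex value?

0x60F

reg_0 = 0xFA1
clock 1: out=1, reg = 0x7D0
clock 2: out=0, reg = 0x3E8
clock 3: out=0, reg = 0x1F4
clock 4: out=0, reg = 0x0FA
clock 5: out=0, reg = 0x07D
clock 6: out=1, reg = 0x83E
clock 7: out=0, reg = 0xC1F
clock 8: out=1, reg = 0x60F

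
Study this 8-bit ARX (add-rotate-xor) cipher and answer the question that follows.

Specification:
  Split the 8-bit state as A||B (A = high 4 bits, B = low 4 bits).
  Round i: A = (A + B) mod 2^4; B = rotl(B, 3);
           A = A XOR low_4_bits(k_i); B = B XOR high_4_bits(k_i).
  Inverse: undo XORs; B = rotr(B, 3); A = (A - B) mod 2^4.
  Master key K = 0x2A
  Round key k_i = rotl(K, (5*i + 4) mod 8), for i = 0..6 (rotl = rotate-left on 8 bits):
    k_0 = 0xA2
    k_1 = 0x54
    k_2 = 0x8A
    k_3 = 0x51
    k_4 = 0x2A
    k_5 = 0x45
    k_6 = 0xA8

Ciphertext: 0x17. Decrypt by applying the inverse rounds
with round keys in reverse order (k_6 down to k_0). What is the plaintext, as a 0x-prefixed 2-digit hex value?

s_0 = ciphertext = 0x17
s_1 = InvRound(s_0, k_6) = 0xEB
s_2 = InvRound(s_1, k_5) = 0xCF
s_3 = InvRound(s_2, k_4) = 0xBB
s_4 = InvRound(s_3, k_3) = 0xDD
s_5 = InvRound(s_4, k_2) = 0xDA
s_6 = InvRound(s_5, k_1) = 0xAF
s_7 = InvRound(s_6, k_0) = 0xEA

0xEA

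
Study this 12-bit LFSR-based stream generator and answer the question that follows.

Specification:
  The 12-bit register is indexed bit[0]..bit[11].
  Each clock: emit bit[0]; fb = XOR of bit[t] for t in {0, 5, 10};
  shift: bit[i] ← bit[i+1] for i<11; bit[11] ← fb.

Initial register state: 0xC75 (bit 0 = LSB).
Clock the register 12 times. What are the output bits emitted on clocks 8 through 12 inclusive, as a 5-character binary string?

reg_0 = 0xC75
clock 1: out=1, reg = 0xE3A
clock 2: out=0, reg = 0x71D
clock 3: out=1, reg = 0x38E
clock 4: out=0, reg = 0x1C7
clock 5: out=1, reg = 0x8E3
clock 6: out=1, reg = 0x471
clock 7: out=1, reg = 0xA38
clock 8: out=0, reg = 0xD1C
clock 9: out=0, reg = 0xE8E
clock 10: out=0, reg = 0xF47
clock 11: out=1, reg = 0x7A3
clock 12: out=1, reg = 0xBD1

00011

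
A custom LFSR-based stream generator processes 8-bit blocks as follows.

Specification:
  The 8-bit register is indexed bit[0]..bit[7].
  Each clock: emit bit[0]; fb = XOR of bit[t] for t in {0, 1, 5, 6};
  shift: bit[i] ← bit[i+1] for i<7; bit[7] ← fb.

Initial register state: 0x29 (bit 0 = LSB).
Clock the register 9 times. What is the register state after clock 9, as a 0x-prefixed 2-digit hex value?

reg_0 = 0x29
clock 1: out=1, reg = 0x14
clock 2: out=0, reg = 0x0A
clock 3: out=0, reg = 0x85
clock 4: out=1, reg = 0xC2
clock 5: out=0, reg = 0x61
clock 6: out=1, reg = 0xB0
clock 7: out=0, reg = 0xD8
clock 8: out=0, reg = 0xEC
clock 9: out=0, reg = 0x76

0x76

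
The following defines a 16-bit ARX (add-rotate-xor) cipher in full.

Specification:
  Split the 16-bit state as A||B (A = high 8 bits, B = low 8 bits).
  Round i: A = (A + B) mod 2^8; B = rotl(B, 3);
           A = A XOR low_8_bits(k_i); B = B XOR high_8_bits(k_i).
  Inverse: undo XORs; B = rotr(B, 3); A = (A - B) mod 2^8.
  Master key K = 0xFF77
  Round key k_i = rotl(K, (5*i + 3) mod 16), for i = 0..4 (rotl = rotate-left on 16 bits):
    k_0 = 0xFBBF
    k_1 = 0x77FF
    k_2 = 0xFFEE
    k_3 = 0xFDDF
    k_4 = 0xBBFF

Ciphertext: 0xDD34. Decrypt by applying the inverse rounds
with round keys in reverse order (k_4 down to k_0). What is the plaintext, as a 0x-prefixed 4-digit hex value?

s_0 = ciphertext = 0xDD34
s_1 = InvRound(s_0, k_4) = 0x31F1
s_2 = InvRound(s_1, k_3) = 0x6D81
s_3 = InvRound(s_2, k_2) = 0xB4CF
s_4 = InvRound(s_3, k_1) = 0x3417
s_5 = InvRound(s_4, k_0) = 0xEE9D

0xEE9D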